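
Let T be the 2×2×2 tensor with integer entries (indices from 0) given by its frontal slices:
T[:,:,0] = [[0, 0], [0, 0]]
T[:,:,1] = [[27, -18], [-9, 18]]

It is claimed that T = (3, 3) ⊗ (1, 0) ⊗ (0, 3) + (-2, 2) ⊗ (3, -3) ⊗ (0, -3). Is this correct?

Reconstruct entrywise from the claimed factors. For example, T[1,1,1] = 18 and Σₗ aₗ[1]bₗ[1]cₗ[1] = (3)·(0)·(3) + (2)·(-3)·(-3) = 18; checking all 8 entries, every one matches. The claim holds.

Yes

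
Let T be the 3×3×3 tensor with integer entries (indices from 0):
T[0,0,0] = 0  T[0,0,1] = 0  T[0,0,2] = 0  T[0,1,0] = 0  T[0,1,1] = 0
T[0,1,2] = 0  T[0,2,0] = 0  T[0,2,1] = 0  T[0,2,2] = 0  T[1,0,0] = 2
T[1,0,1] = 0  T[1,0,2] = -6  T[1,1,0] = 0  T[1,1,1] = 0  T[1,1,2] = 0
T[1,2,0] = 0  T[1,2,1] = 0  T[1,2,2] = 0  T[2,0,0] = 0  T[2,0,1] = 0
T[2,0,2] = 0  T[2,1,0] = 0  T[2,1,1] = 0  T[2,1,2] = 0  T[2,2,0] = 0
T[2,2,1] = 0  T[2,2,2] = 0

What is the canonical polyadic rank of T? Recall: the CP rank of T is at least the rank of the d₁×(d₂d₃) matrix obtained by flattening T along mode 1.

1

Lower bound: T ≠ 0 (e.g. T[1,0,0] = 2), so rank(T) ≥ 1.
Upper bound: if T = a ⊗ b ⊗ c then every fibre of T is a multiple of the corresponding factor, so read the factors off the fibres through the nonzero entry T[1,0,0] = 2.
The mode-1 fibre T[:,0,0] = [0, 2, 0] gives a = [0, 1, 0] (primitive direction); the mode-2 fibre T[1,:,0] = [2, 0, 0] gives b = [1, 0, 0]; then c[k] = T[1,0,k] / (a[1]·b[0]) = [2, 0, -6] / 1 = [2, 0, -6].
Expanding [0, 1, 0] ⊗ [1, 0, 0] ⊗ [2, 0, -6] reproduces all 27 entries of T, so T = [0, 1, 0] ⊗ [1, 0, 0] ⊗ [2, 0, -6] and rank(T) ≤ 1.
These bounds meet, so rank(T) = 1.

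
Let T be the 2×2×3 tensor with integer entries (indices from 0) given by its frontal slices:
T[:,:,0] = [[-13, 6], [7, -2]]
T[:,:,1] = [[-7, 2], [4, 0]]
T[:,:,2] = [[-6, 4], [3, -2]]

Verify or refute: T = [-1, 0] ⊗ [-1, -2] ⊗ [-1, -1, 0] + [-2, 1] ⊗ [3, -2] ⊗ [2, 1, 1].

Reconstruct entry (1,0,0) from the claimed factors: Σₗ aₗ[1]bₗ[0]cₗ[0] = (0)·(-1)·(-1) + (1)·(3)·(2) = 6, but T[1,0,0] = 7. The claim is false.

No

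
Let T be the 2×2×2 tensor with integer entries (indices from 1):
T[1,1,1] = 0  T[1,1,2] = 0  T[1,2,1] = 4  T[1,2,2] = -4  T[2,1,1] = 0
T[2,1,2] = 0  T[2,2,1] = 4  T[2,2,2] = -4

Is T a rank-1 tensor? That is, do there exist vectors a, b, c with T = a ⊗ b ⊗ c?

Yes

If T = a ⊗ b ⊗ c then every fibre of T is a multiple of the corresponding factor, so read the factors off the fibres through the nonzero entry T[1,2,1] = 4.
The mode-1 fibre T[:,2,1] = [4, 4] gives a = [1, 1] (primitive direction); the mode-2 fibre T[1,:,1] = [0, 4] gives b = [0, 1]; then c[k] = T[1,2,k] / (a[1]·b[2]) = [4, -4] / 1 = [4, -4].
Expanding [1, 1] ⊗ [0, 1] ⊗ [4, -4] reproduces all 8 entries of T, so T = [1, 1] ⊗ [0, 1] ⊗ [4, -4] and rank(T) ≤ 1.
Equivalently every frontal slice T[:,:,k] is c[k] times the rank-1 matrix [1, 1] ⊗ [0, 1]. So T has rank 1 (it is nonzero).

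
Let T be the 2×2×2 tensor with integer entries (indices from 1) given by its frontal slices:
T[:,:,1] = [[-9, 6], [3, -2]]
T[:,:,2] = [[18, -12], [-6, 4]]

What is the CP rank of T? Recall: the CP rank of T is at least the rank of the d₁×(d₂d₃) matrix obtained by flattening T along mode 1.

Lower bound: T ≠ 0 (e.g. T[1,1,1] = -9), so rank(T) ≥ 1.
Upper bound: if T = a ⊗ b ⊗ c then every fibre of T is a multiple of the corresponding factor, so read the factors off the fibres through the nonzero entry T[1,1,1] = -9.
The mode-1 fibre T[:,1,1] = [-9, 3] gives a = [3, -1] (primitive direction); the mode-2 fibre T[1,:,1] = [-9, 6] gives b = [3, -2]; then c[k] = T[1,1,k] / (a[1]·b[1]) = [-9, 18] / 9 = [-1, 2].
Expanding [3, -1] ⊗ [3, -2] ⊗ [-1, 2] reproduces all 8 entries of T, so T = [3, -1] ⊗ [3, -2] ⊗ [-1, 2] and rank(T) ≤ 1.
These bounds meet, so rank(T) = 1.

1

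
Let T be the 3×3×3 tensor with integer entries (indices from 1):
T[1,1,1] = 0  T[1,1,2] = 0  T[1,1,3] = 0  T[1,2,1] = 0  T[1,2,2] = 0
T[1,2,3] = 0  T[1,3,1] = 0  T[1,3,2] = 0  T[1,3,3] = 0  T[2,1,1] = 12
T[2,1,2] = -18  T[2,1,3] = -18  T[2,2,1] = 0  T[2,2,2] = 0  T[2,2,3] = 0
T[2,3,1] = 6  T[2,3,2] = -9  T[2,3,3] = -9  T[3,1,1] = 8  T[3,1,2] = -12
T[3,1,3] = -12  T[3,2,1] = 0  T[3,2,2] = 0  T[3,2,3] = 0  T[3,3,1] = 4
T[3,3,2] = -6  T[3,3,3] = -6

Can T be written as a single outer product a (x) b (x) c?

Yes

If T = a (x) b (x) c then every fibre of T is a multiple of the corresponding factor, so read the factors off the fibres through the nonzero entry T[2,1,1] = 12.
The mode-1 fibre T[:,1,1] = [0, 12, 8] gives a = [0, 3, 2] (primitive direction); the mode-2 fibre T[2,:,1] = [12, 0, 6] gives b = [2, 0, 1]; then c[k] = T[2,1,k] / (a[2]·b[1]) = [12, -18, -18] / 6 = [2, -3, -3].
Expanding [0, 3, 2] (x) [2, 0, 1] (x) [2, -3, -3] reproduces all 27 entries of T, so T = [0, 3, 2] (x) [2, 0, 1] (x) [2, -3, -3] and rank(T) ≤ 1.
Equivalently every frontal slice T[:,:,k] is c[k] times the rank-1 matrix [0, 3, 2] (x) [2, 0, 1]. So T has rank 1 (it is nonzero).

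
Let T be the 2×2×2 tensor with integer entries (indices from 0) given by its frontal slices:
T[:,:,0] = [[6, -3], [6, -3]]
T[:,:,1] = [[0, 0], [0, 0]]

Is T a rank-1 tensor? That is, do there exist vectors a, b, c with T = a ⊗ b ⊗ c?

If T = a ⊗ b ⊗ c then every fibre of T is a multiple of the corresponding factor, so read the factors off the fibres through the nonzero entry T[0,0,0] = 6.
The mode-1 fibre T[:,0,0] = [6, 6] gives a = [1, 1] (primitive direction); the mode-2 fibre T[0,:,0] = [6, -3] gives b = [2, -1]; then c[k] = T[0,0,k] / (a[0]·b[0]) = [6, 0] / 2 = [3, 0].
Expanding [1, 1] ⊗ [2, -1] ⊗ [3, 0] reproduces all 8 entries of T, so T = [1, 1] ⊗ [2, -1] ⊗ [3, 0] and rank(T) ≤ 1.
Equivalently every frontal slice T[:,:,k] is c[k] times the rank-1 matrix [1, 1] ⊗ [2, -1]. So T has rank 1 (it is nonzero).

Yes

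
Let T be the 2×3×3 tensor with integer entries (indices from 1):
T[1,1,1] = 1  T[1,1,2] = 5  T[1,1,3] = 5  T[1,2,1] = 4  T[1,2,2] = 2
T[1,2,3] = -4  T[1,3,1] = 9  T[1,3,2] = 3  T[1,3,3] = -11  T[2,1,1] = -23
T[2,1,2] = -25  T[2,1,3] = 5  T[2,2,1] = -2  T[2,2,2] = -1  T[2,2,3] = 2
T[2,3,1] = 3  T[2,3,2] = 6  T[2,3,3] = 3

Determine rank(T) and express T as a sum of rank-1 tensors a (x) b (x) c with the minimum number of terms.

rank(T) = 2

Lower bound: the mode-3 unfolding of T (rows indexed by k, columns by (i,j) = (1,1), (1,2), (1,3), (2,1), (2,2), (2,3)) is [[1, 4, 9, -23, -2, 3], [5, 2, 3, -25, -1, 6], [5, -4, -11, 5, 2, 3]].
There the 2×2 minor on rows k ∈ {1, 2}, columns (i,j) ∈ {(1,1), (1,2)} is det [[1, 4], [5, 2]] = -18 ≠ 0, so this unfolding has rank ≥ 2; CP rank is at least every unfolding rank, so rank(T) ≥ 2. (Flattening ranks never certify an upper bound on CP rank; for that we must actually write T with 2 rank-1 terms.)
Upper bound — finding two terms. Write S_k = T[:,:,k] for the frontal slices: S₁ = [[1, 4, 9], [-23, -2, 3]], S₂ = [[5, 2, 3], [-25, -1, 6]], S₃ = [[5, -4, -11], [5, 2, 3]].
If T = a₁ (x) b₁ (x) c₁ + a₂ (x) b₂ (x) c₂ then each S_k = c₁[k]·a₁b₁ᵀ + c₂[k]·a₂b₂ᵀ. S₁ and S₂ are linearly independent, so a₁b₁ᵀ and a₂b₂ᵀ must span the same plane of matrices: they are the rank-1 matrices of the form x·S₁ + y·S₂.
The 2×2 minor of x·S₁ + y·S₂ on rows {1,2}, columns {1,2} is 90·x² + 135·xy + 45·y² = 45·(x + y)(2·x + y), vanishing at (x:y) = (1:-1) and (1:-2).
M₁ = S₁ − S₂ = [[-4, 2, 6], [2, -1, -3]] = −[2, -1][2, -1, -3]ᵀ and M₂ = S₁ − 2·S₂ = [[-9, 0, 3], [27, 0, -9]] = (-3)·[1, -3][3, 0, -1]ᵀ, so take a₁ = [2, -1], b₁ = [2, -1, -3], a₂ = [1, -3], b₂ = [3, 0, -1].
Each slice is an integer combination of E₁ = a₁b₁ᵀ and E₂ = a₂b₂ᵀ: S₁ = −2·E₁ + 3·E₂, S₂ = −E₁ + 3·E₂, S₃ = 2·E₁ − E₂; reading off coefficients, c₁ = [-2, -1, 2] and c₂ = [3, 3, -1].
Hence T = [2, -1] (x) [2, -1, -3] (x) [-2, -1, 2] + [1, -3] (x) [3, 0, -1] (x) [3, 3, -1], so rank(T) ≤ 2.
These bounds meet, so rank(T) = 2.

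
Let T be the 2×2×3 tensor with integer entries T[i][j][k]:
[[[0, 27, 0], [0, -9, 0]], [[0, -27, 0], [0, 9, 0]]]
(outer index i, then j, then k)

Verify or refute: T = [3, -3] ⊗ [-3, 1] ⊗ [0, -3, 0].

Yes

Reconstruct entrywise from the claimed factors. For example, T[0,0,0] = 0 and Σₗ aₗ[0]bₗ[0]cₗ[0] = (3)·(-3)·(0) = 0; checking all 12 entries, every one matches. The claim holds.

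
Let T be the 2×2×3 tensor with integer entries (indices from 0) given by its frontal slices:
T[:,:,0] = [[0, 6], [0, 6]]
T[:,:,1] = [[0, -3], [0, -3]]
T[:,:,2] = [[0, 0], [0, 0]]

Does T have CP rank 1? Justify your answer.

The mode-1 fibre T[:,1,0] = [6, 6] gives a = (1, 1) (primitive direction); the mode-2 fibre T[0,:,0] = [0, 6] gives b = (0, 1); then c[k] = T[0,1,k] / (a[0]·b[1]) = [6, -3, 0] / 1 = (6, -3, 0).
Expanding (1, 1) ⊗ (0, 1) ⊗ (6, -3, 0) reproduces all 12 entries of T, so T = (1, 1) ⊗ (0, 1) ⊗ (6, -3, 0) and rank(T) ≤ 1.
Equivalently every frontal slice T[:,:,k] is c[k] times the rank-1 matrix (1, 1) ⊗ (0, 1). So T has rank 1 (it is nonzero).

Yes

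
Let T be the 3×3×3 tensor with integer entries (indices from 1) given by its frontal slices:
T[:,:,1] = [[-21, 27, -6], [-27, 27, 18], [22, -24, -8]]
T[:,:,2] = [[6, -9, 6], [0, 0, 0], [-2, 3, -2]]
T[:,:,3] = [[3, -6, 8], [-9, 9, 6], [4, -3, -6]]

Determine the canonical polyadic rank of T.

2

Lower bound: in the mode-1 unfolding of T (rows indexed by i, columns by (j,k)) the 2×2 minor on rows i ∈ {1, 2}, columns (j,k) ∈ {(1,1), (1,2)} is det [[-21, 6], [-27, 0]] = 162 ≠ 0, so that unfolding has rank ≥ 2 and hence rank(T) ≥ 2 (CP rank is at least every unfolding rank, though it can be larger).
Upper bound: with S_k = T[:,:,k], the two rank-1 terms a₁b₁ᵀ, a₂b₂ᵀ are the rank-1 members of the pencil x·S₁ + y·S₂.
The 2×2 minor of x·S₁ + y·S₂ on rows {1,2}, columns {1,2} is 162·x² − 81·xy = 81·(2·x − y)(x), vanishing at (x:y) = (1:2) and (0:1).
M₁ = S₁ + 2·S₂ = [[-9, 9, 6], [-27, 27, 18], [18, -18, -12]] = (-3)·[1, 3, -2][3, -3, -2]ᵀ and M₂ = S₂ = [[6, -9, 6], [0, 0, 0], [-2, 3, -2]] = [3, 0, -1][2, -3, 2]ᵀ, so take a₁ = [1, 3, -2], b₁ = [3, -3, -2], a₂ = [3, 0, -1], b₂ = [2, -3, 2].
Each slice is an integer combination of E₁ = a₁b₁ᵀ and E₂ = a₂b₂ᵀ: S₁ = −3·E₁ − 2·E₂, S₂ = E₂, S₃ = −E₁ + E₂; reading off coefficients, c₁ = [-3, 0, -1] and c₂ = [-2, 1, 1].
Hence T = [1, 3, -2] ⊗ [3, -3, -2] ⊗ [-3, 0, -1] + [3, 0, -1] ⊗ [2, -3, 2] ⊗ [-2, 1, 1], so rank(T) ≤ 2.
These bounds meet, so rank(T) = 2.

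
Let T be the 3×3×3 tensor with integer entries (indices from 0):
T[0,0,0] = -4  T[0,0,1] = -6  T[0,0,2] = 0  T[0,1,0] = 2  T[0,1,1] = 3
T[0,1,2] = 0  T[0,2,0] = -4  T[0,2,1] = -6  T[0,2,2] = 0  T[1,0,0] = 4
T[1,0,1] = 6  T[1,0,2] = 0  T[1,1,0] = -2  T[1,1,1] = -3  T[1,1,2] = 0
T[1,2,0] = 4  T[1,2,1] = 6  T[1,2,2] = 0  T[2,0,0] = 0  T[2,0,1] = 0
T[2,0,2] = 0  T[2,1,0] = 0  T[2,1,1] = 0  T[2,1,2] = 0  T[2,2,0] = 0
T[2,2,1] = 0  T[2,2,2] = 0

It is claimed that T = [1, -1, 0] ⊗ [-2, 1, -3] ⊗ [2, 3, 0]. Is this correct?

Reconstruct entry (0,2,0) from the claimed factors: Σₗ aₗ[0]bₗ[2]cₗ[0] = (1)·(-3)·(2) = -6, but T[0,2,0] = -4. The claim is false.

No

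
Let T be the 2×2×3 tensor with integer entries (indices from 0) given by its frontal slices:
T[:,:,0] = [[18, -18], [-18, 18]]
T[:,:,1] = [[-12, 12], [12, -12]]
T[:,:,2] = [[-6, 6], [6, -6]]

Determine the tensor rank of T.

Lower bound: T ≠ 0 (e.g. T[0,0,0] = 18), so rank(T) ≥ 1.
Upper bound: if T = a (x) b (x) c then every fibre of T is a multiple of the corresponding factor, so read the factors off the fibres through the nonzero entry T[0,0,0] = 18.
The mode-1 fibre T[:,0,0] = [18, -18] gives a = [1, -1] (primitive direction); the mode-2 fibre T[0,:,0] = [18, -18] gives b = [1, -1]; then c[k] = T[0,0,k] / (a[0]·b[0]) = [18, -12, -6] / 1 = [18, -12, -6].
Expanding [1, -1] (x) [1, -1] (x) [18, -12, -6] reproduces all 12 entries of T, so T = [1, -1] (x) [1, -1] (x) [18, -12, -6] and rank(T) ≤ 1.
These bounds meet, so rank(T) = 1.

1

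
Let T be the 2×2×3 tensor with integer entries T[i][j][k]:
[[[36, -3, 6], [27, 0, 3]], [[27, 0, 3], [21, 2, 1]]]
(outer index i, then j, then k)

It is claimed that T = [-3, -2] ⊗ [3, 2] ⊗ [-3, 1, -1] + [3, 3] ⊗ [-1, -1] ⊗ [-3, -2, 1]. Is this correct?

Yes

Reconstruct entrywise from the claimed factors. For example, T[1,0,0] = 27 and Σₗ aₗ[1]bₗ[0]cₗ[0] = (-2)·(3)·(-3) + (3)·(-1)·(-3) = 27; checking all 12 entries, every one matches. The claim holds.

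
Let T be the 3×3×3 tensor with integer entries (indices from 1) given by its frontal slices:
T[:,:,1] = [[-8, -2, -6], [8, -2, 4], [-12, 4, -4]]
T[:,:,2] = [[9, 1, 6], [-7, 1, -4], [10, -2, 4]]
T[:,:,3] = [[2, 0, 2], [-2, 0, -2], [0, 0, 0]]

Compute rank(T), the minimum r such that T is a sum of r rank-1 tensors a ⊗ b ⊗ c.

3

Lower bound: the mode-3 unfolding of T (rows indexed by k, columns by (i,j) = (1,1), (1,2), (1,3), (2,1), (2,2), (2,3), (3,1), (3,2), (3,3)) is [[-8, -2, -6, 8, -2, 4, -12, 4, -4], [9, 1, 6, -7, 1, -4, 10, -2, 4], [2, 0, 2, -2, 0, -2, 0, 0, 0]].
There the 3×3 minor on rows k ∈ {1, 2, 3}, columns (i,j) ∈ {(1,1), (1,2), (1,3)} is det [[-8, -2, -6], [9, 1, 6], [2, 0, 2]] = 8 ≠ 0, so this unfolding has rank ≥ 3; CP rank is at least every unfolding rank, so rank(T) ≥ 3. (Flattening ranks never certify an upper bound on CP rank; for that we must actually write T with 3 rank-1 terms.)
Upper bound: T is a sum of 3 rank-1 terms, T = (1, -1, 0) ⊗ (1, 0, 1) ⊗ (-2, 2, 2) + (1, 1, -2) ⊗ (1, -1, 0) ⊗ (2, -1, 0) + (2, -1, 2) ⊗ (2, 0, 1) ⊗ (-2, 2, 0) (one valid choice — decompositions are not unique — normalised so each a, b is primitive with positive first nonzero entry; check it by expanding all entries), so rank(T) ≤ 3.
These bounds meet, so rank(T) = 3.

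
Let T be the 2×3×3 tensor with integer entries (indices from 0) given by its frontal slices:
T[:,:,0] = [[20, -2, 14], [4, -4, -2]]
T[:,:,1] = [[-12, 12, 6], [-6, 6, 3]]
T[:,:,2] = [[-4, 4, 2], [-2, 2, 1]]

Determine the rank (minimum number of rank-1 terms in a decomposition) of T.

2

Lower bound: in the mode-3 unfolding of T (rows indexed by k, columns by (i,j)) the 2×2 minor on rows k ∈ {0, 1}, columns (i,j) ∈ {(0,0), (0,1)} is det [[20, -2], [-12, 12]] = 216 ≠ 0, so that unfolding has rank ≥ 2 and hence rank(T) ≥ 2 (CP rank is at least every unfolding rank, though it can be larger).
Upper bound: with S_k = T[:,:,k], the two rank-1 terms a₁b₁ᵀ, a₂b₂ᵀ are the rank-1 members of the pencil x·S₀ + y·S₁.
The 2×2 minor of x·S₀ + y·S₁ on rows {0,1}, columns {0,1} is −72·x² + 108·xy = (-36)·(2·x − 3·y)(x), vanishing at (x:y) = (3:2) and (0:1).
M₁ = 3·S₀ + 2·S₁ = [[36, 18, 54], [0, 0, 0]] = 18·[1, 0][2, 1, 3]ᵀ and M₂ = S₁ = [[-12, 12, 6], [-6, 6, 3]] = (-3)·[2, 1][2, -2, -1]ᵀ, so take a₁ = [1, 0], b₁ = [2, 1, 3], a₂ = [2, 1], b₂ = [2, -2, -1].
Each slice is an integer combination of E₁ = a₁b₁ᵀ and E₂ = a₂b₂ᵀ: S₀ = 6·E₁ + 2·E₂, S₁ = −3·E₂, S₂ = −E₂; reading off coefficients, c₁ = [6, 0, 0] and c₂ = [2, -3, -1].
Hence T = [1, 0] (x) [2, 1, 3] (x) [6, 0, 0] + [2, 1] (x) [2, -2, -1] (x) [2, -3, -1], so rank(T) ≤ 2.
These bounds meet, so rank(T) = 2.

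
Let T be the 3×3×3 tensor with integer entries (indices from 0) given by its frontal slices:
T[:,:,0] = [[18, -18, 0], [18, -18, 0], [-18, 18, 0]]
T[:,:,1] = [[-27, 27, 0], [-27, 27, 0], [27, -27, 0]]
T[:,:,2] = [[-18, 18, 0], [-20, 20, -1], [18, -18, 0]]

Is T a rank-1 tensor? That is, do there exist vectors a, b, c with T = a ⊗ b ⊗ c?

The mode-3 unfolding of T (rows indexed by k, columns by (i,j) = (0,0), (0,1), (0,2), (1,0), (1,1), (1,2), (2,0), (2,1), (2,2)) is [[18, -18, 0, 18, -18, 0, -18, 18, 0], [-27, 27, 0, -27, 27, 0, 27, -27, 0], [-18, 18, 0, -20, 20, -1, 18, -18, 0]].
There the 2×2 minor on rows k ∈ {0, 2}, columns (i,j) ∈ {(0,0), (1,0)} is det [[18, 18], [-18, -20]] = -36 ≠ 0, so this unfolding has rank ≥ 2; CP rank is at least every unfolding rank, so rank(T) ≥ 2.
In particular rank(T) ≥ 2 > 1, so T is not rank-1.

No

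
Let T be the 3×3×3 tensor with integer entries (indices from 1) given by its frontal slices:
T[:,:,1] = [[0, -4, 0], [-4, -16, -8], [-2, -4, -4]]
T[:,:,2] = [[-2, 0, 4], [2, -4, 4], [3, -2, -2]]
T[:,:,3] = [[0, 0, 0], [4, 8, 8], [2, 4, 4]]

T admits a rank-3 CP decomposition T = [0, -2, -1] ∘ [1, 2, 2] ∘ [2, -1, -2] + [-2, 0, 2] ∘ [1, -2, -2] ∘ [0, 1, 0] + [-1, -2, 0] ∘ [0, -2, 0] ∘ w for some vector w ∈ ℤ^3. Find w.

w = [-2, -2, 0]

Subtract the known terms from T to get the rank-1 residual R = [-1, -2, 0] ∘ [0, -2, 0] ∘ w, so R[i,j,k] = a[i]·b[j]·w[k]. Pick indices with nonzero a[1]·b[2] = (-1)·(-2) = 2. Only the fibre through (1,2,·) is needed: R[1,2,:] = T[1,2,:] − Σₗ aₗ[1]bₗ[2]cₗ = [-4, 0, 0] − (0)·(2)·[2, -1, -2] − (-2)·(-2)·[0, 1, 0] = [-4, -4, 0]. Then w[k] = R[1,2,k] / 2 for each k, giving w = [-4, -4, 0] / 2 = [-2, -2, 0].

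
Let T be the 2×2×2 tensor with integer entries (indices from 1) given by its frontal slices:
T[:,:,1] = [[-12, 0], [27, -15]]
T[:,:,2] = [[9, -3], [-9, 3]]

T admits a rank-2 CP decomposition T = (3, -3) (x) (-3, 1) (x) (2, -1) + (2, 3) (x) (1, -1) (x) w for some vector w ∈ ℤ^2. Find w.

w = (3, 0)

Subtract the known terms from T to get the rank-1 residual R = (2, 3) (x) (1, -1) (x) w, so R[i,j,k] = a[i]·b[j]·w[k]. Pick indices with nonzero a[1]·b[1] = (2)·(1) = 2. Only the fibre through (1,1,·) is needed: R[1,1,:] = T[1,1,:] − Σₗ aₗ[1]bₗ[1]cₗ = [-12, 9] − (3)·(-3)·(2, -1) = [6, 0]. Then w[k] = R[1,1,k] / 2 for each k, giving w = [6, 0] / 2 = (3, 0).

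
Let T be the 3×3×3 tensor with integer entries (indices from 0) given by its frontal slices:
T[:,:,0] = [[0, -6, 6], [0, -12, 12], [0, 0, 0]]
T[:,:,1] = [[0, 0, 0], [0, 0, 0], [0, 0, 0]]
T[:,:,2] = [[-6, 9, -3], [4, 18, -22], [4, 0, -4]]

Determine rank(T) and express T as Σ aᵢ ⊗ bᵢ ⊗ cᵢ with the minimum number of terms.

Lower bound: the mode-3 unfolding of T (rows indexed by k, columns by (i,j) = (0,0), (0,1), (0,2), (1,0), (1,1), (1,2), (2,0), (2,1), (2,2)) is [[0, -6, 6, 0, -12, 12, 0, 0, 0], [0, 0, 0, 0, 0, 0, 0, 0, 0], [-6, 9, -3, 4, 18, -22, 4, 0, -4]].
There the 2×2 minor on rows k ∈ {0, 2}, columns (i,j) ∈ {(0,0), (0,1)} is det [[0, -6], [-6, 9]] = -36 ≠ 0, so this unfolding has rank ≥ 2; CP rank is at least every unfolding rank, so rank(T) ≥ 2. (Flattening ranks never certify an upper bound on CP rank; for that we must actually write T with 2 rank-1 terms.)
Upper bound — finding two terms. Write S_k = T[:,:,k] for the frontal slices: S₀ = [[0, -6, 6], [0, -12, 12], [0, 0, 0]], S₁ = [[0, 0, 0], [0, 0, 0], [0, 0, 0]], S₂ = [[-6, 9, -3], [4, 18, -22], [4, 0, -4]].
If T = a₁ ⊗ b₁ ⊗ c₁ + a₂ ⊗ b₂ ⊗ c₂ then each S_k = c₁[k]·a₁b₁ᵀ + c₂[k]·a₂b₂ᵀ. S₀ and S₂ are linearly independent, so a₁b₁ᵀ and a₂b₂ᵀ must span the same plane of matrices: they are the rank-1 matrices of the form x·S₀ + y·S₂.
The 2×2 minor of x·S₀ + y·S₂ on rows {0,1}, columns {0,1} is 96·xy − 144·y² = 48·(2·x − 3·y)(y), vanishing at (x:y) = (3:2) and (1:0).
M₁ = 3·S₀ + 2·S₂ = [[-12, 0, 12], [8, 0, -8], [8, 0, -8]] = (-4)·[3, -2, -2][1, 0, -1]ᵀ and M₂ = S₀ = [[0, -6, 6], [0, -12, 12], [0, 0, 0]] = (-6)·[1, 2, 0][0, 1, -1]ᵀ, so take a₁ = [3, -2, -2], b₁ = [1, 0, -1], a₂ = [1, 2, 0], b₂ = [0, 1, -1].
Each slice is an integer combination of E₁ = a₁b₁ᵀ and E₂ = a₂b₂ᵀ: S₀ = −6·E₂, S₁ = 0, S₂ = −2·E₁ + 9·E₂; reading off coefficients, c₁ = [0, 0, -2] and c₂ = [-6, 0, 9].
Hence T = [3, -2, -2] ⊗ [1, 0, -1] ⊗ [0, 0, -2] + [1, 2, 0] ⊗ [0, 1, -1] ⊗ [-6, 0, 9], so rank(T) ≤ 2.
These bounds meet, so rank(T) = 2.
Check entry T[2,1,2] = 0: (-2)·(0)·(-2) + (0)·(1)·(9) = 0.

rank(T) = 2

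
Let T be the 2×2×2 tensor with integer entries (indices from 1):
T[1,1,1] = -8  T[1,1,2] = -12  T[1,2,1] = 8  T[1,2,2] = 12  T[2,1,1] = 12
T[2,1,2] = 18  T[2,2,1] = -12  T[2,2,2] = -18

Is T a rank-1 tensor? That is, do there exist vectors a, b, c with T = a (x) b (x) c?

The mode-1 fibre T[:,1,1] = [-8, 12] gives a = [2, -3] (primitive direction); the mode-2 fibre T[1,:,1] = [-8, 8] gives b = [1, -1]; then c[k] = T[1,1,k] / (a[1]·b[1]) = [-8, -12] / 2 = [-4, -6].
Expanding [2, -3] (x) [1, -1] (x) [-4, -6] reproduces all 8 entries of T, so T = [2, -3] (x) [1, -1] (x) [-4, -6] and rank(T) ≤ 1.
Equivalently every frontal slice T[:,:,k] is c[k] times the rank-1 matrix [2, -3] (x) [1, -1]. So T has rank 1 (it is nonzero).

Yes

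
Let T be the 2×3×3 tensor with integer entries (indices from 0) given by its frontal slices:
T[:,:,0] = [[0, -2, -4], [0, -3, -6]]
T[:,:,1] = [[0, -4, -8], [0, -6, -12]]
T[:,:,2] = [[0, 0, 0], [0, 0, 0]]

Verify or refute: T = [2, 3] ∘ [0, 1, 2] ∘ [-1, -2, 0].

Yes

Reconstruct entrywise from the claimed factors. For example, T[0,0,0] = 0 and Σₗ aₗ[0]bₗ[0]cₗ[0] = (2)·(0)·(-1) = 0; checking all 18 entries, every one matches. The claim holds.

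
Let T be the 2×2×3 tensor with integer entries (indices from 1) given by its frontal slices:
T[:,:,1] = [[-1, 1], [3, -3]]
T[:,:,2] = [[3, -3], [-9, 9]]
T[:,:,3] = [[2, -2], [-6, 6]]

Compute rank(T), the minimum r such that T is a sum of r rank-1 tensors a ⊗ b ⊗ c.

1

Lower bound: T ≠ 0 (e.g. T[1,1,1] = -1), so rank(T) ≥ 1.
Upper bound: the mode-1 fibre T[:,1,1] = [-1, 3] gives a = [1, -3] (primitive direction); the mode-2 fibre T[1,:,1] = [-1, 1] gives b = [1, -1]; then c[k] = T[1,1,k] / (a[1]·b[1]) = [-1, 3, 2] / 1 = [-1, 3, 2].
Expanding [1, -3] ⊗ [1, -1] ⊗ [-1, 3, 2] reproduces all 12 entries of T, so T = [1, -3] ⊗ [1, -1] ⊗ [-1, 3, 2] and rank(T) ≤ 1.
These bounds meet, so rank(T) = 1.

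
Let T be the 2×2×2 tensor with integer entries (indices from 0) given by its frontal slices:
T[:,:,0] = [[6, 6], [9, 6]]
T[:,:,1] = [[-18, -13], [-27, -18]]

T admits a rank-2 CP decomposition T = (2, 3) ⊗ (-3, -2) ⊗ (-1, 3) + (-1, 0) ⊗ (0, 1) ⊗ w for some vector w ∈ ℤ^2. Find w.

w = (-2, 1)

Subtract the known terms from T to get the rank-1 residual R = (-1, 0) ⊗ (0, 1) ⊗ w, so R[i,j,k] = a[i]·b[j]·w[k]. Pick indices with nonzero a[0]·b[1] = (-1)·(1) = -1. Only the fibre through (0,1,·) is needed: R[0,1,:] = T[0,1,:] − Σₗ aₗ[0]bₗ[1]cₗ = [6, -13] − (2)·(-2)·(-1, 3) = [2, -1]. Then w[k] = R[0,1,k] / -1 for each k, giving w = [2, -1] / -1 = (-2, 1).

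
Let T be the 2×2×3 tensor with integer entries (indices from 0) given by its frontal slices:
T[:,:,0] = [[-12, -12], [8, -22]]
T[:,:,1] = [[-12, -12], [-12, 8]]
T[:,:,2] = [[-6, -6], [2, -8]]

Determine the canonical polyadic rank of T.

2

Lower bound: in the mode-2 unfolding of T (rows indexed by j, columns by (i,k)) the 2×2 minor on rows j ∈ {0, 1}, columns (i,k) ∈ {(0,0), (1,0)} is det [[-12, 8], [-12, -22]] = 360 ≠ 0, so that unfolding has rank ≥ 2 and hence rank(T) ≥ 2 (CP rank is at least every unfolding rank, though it can be larger).
Upper bound: with S_k = T[:,:,k], the two rank-1 terms a₁b₁ᵀ, a₂b₂ᵀ are the rank-1 members of the pencil x·S₀ + y·S₁.
det(x·S₀ + y·S₁) is 360·x² + 120·xy − 240·y² = 120·(3·x − 2·y)(x + y), vanishing at (x:y) = (2:3) and (1:-1).
M₁ = 2·S₀ + 3·S₁ = [[-60, -60], [-20, -20]] = (-20)·[3, 1][1, 1]ᵀ and M₂ = S₀ − S₁ = [[0, 0], [20, -30]] = 10·[0, 1][2, -3]ᵀ, so take a₁ = [3, 1], b₁ = [1, 1], a₂ = [0, 1], b₂ = [2, -3].
Each slice is an integer combination of E₁ = a₁b₁ᵀ and E₂ = a₂b₂ᵀ: S₀ = −4·E₁ + 6·E₂, S₁ = −4·E₁ − 4·E₂, S₂ = −2·E₁ + 2·E₂; reading off coefficients, c₁ = [-4, -4, -2] and c₂ = [6, -4, 2].
Hence T = [3, 1] (x) [1, 1] (x) [-4, -4, -2] + [0, 1] (x) [2, -3] (x) [6, -4, 2], so rank(T) ≤ 2.
These bounds meet, so rank(T) = 2.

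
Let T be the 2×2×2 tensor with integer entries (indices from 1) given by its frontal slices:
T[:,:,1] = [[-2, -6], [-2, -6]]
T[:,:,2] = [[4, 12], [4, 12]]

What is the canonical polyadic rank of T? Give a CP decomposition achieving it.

rank(T) = 1

Lower bound: T ≠ 0 (e.g. T[1,1,1] = -2), so rank(T) ≥ 1.
Upper bound: if T = a ⊗ b ⊗ c then every fibre of T is a multiple of the corresponding factor, so read the factors off the fibres through the nonzero entry T[1,1,1] = -2.
The mode-1 fibre T[:,1,1] = [-2, -2] gives a = (1, 1) (primitive direction); the mode-2 fibre T[1,:,1] = [-2, -6] gives b = (1, 3); then c[k] = T[1,1,k] / (a[1]·b[1]) = [-2, 4] / 1 = (-2, 4).
Expanding (1, 1) ⊗ (1, 3) ⊗ (-2, 4) reproduces all 8 entries of T, so T = (1, 1) ⊗ (1, 3) ⊗ (-2, 4) and rank(T) ≤ 1.
These bounds meet, so rank(T) = 1.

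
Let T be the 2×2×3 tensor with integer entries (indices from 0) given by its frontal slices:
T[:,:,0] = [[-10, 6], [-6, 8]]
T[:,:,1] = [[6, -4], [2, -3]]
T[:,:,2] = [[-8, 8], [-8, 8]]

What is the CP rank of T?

Lower bound: the mode-3 unfolding of T (rows indexed by k, columns by (i,j) = (0,0), (0,1), (1,0), (1,1)) is [[-10, 6, -6, 8], [6, -4, 2, -3], [-8, 8, -8, 8]].
There the 3×3 minor on rows k ∈ {0, 1, 2}, columns (i,j) ∈ {(0,0), (0,1), (1,0)} is det [[-10, 6, -6], [6, -4, 2], [-8, 8, -8]] = -64 ≠ 0, so this unfolding has rank ≥ 3; CP rank is at least every unfolding rank, so rank(T) ≥ 3. (This is only a lower bound: in general the CP rank may exceed every unfolding rank, so we still need to exhibit 3 rank-1 terms summing to T.)
Upper bound: T is a sum of 3 rank-1 terms, T = [1, -1] ⊗ [1, -1] ⊗ [-2, 2, 0] + [1, 1] ⊗ [1, -1] ⊗ [-8, 4, -8] + [2, -1] ⊗ [0, 1] ⊗ [-2, 1, 0] (written with every a and b primitive with positive leading entry and the scale carried by c; CP decompositions are not unique, and this one is verified by expanding entrywise), so rank(T) ≤ 3.
These bounds meet, so rank(T) = 3.

3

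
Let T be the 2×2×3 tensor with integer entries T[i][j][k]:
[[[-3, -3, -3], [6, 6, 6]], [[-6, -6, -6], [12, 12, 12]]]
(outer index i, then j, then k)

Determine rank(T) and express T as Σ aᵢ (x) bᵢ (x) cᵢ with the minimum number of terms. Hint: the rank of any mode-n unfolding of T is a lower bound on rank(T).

Lower bound: T ≠ 0 (e.g. T[0,0,0] = -3), so rank(T) ≥ 1.
Upper bound: the mode-1 fibre T[:,0,0] = [-3, -6] gives a = (1, 2) (primitive direction); the mode-2 fibre T[0,:,0] = [-3, 6] gives b = (1, -2); then c[k] = T[0,0,k] / (a[0]·b[0]) = [-3, -3, -3] / 1 = (-3, -3, -3).
Expanding (1, 2) (x) (1, -2) (x) (-3, -3, -3) reproduces all 12 entries of T, so T = (1, 2) (x) (1, -2) (x) (-3, -3, -3) and rank(T) ≤ 1.
These bounds meet, so rank(T) = 1.

rank(T) = 1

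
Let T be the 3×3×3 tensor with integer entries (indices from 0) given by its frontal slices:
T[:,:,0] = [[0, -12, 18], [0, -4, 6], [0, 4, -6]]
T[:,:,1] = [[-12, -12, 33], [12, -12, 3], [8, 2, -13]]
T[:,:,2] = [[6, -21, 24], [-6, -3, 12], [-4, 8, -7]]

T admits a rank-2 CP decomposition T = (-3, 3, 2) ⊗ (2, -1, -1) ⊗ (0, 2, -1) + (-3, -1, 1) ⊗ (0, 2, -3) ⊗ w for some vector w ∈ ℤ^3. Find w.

w = (2, 3, 3)

Subtract the known terms from T to get the rank-1 residual R = (-3, -1, 1) ⊗ (0, 2, -3) ⊗ w, so R[i,j,k] = a[i]·b[j]·w[k]. Pick indices with nonzero a[0]·b[1] = (-3)·(2) = -6. Only the fibre through (0,1,·) is needed: R[0,1,:] = T[0,1,:] − Σₗ aₗ[0]bₗ[1]cₗ = [-12, -12, -21] − (-3)·(-1)·(0, 2, -1) = [-12, -18, -18]. Then w[k] = R[0,1,k] / -6 for each k, giving w = [-12, -18, -18] / -6 = (2, 3, 3).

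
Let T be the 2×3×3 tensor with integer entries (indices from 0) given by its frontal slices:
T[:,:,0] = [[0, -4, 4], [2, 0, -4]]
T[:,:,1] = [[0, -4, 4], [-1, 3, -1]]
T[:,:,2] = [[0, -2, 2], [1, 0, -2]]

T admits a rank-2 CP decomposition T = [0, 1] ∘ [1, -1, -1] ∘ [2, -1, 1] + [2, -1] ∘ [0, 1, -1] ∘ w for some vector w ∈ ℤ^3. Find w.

Subtract the known terms from T to get the rank-1 residual R = [2, -1] ∘ [0, 1, -1] ∘ w, so R[i,j,k] = a[i]·b[j]·w[k]. Pick indices with nonzero a[0]·b[1] = (2)·(1) = 2. Only the fibre through (0,1,·) is needed: R[0,1,:] = T[0,1,:] − Σₗ aₗ[0]bₗ[1]cₗ = [-4, -4, -2] − (0)·(-1)·[2, -1, 1] = [-4, -4, -2]. Then w[k] = R[0,1,k] / 2 for each k, giving w = [-4, -4, -2] / 2 = [-2, -2, -1].

w = [-2, -2, -1]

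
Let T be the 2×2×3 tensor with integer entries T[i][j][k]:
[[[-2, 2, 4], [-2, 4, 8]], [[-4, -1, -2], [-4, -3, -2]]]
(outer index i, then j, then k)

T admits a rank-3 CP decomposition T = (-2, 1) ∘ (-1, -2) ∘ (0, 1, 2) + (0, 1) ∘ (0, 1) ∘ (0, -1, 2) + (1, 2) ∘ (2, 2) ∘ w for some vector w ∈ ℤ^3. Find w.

Subtract the known terms from T to get the rank-1 residual R = (1, 2) ∘ (2, 2) ∘ w, so R[i,j,k] = a[i]·b[j]·w[k]. Pick indices with nonzero a[0]·b[0] = (1)·(2) = 2. Only the fibre through (0,0,·) is needed: R[0,0,:] = T[0,0,:] − Σₗ aₗ[0]bₗ[0]cₗ = [-2, 2, 4] − (-2)·(-1)·(0, 1, 2) − (0)·(0)·(0, -1, 2) = [-2, 0, 0]. Then w[k] = R[0,0,k] / 2 for each k, giving w = [-2, 0, 0] / 2 = (-1, 0, 0).

w = (-1, 0, 0)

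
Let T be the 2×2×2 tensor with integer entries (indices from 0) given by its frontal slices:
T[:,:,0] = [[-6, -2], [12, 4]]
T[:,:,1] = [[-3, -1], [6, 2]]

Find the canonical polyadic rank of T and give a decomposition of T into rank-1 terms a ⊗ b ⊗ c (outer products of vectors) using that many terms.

rank(T) = 1

Lower bound: T ≠ 0 (e.g. T[0,0,0] = -6), so rank(T) ≥ 1.
Upper bound: if T = a ⊗ b ⊗ c then every fibre of T is a multiple of the corresponding factor, so read the factors off the fibres through the nonzero entry T[0,0,0] = -6.
The mode-1 fibre T[:,0,0] = [-6, 12] gives a = [1, -2] (primitive direction); the mode-2 fibre T[0,:,0] = [-6, -2] gives b = [3, 1]; then c[k] = T[0,0,k] / (a[0]·b[0]) = [-6, -3] / 3 = [-2, -1].
Expanding [1, -2] ⊗ [3, 1] ⊗ [-2, -1] reproduces all 8 entries of T, so T = [1, -2] ⊗ [3, 1] ⊗ [-2, -1] and rank(T) ≤ 1.
These bounds meet, so rank(T) = 1.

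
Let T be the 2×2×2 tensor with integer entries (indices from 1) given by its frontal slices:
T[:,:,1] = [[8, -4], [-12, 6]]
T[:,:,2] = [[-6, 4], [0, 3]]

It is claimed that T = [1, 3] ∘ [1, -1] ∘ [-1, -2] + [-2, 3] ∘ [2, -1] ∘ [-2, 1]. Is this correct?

Reconstruct entry (1,1,1) from the claimed factors: Σₗ aₗ[1]bₗ[1]cₗ[1] = (1)·(1)·(-1) + (-2)·(2)·(-2) = 7, but T[1,1,1] = 8. The claim is false.

No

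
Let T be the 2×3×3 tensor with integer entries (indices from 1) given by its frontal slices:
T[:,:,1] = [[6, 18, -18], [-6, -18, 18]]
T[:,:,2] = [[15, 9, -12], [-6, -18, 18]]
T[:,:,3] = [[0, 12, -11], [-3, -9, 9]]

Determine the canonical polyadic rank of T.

Lower bound: in the mode-3 unfolding of T (rows indexed by k, columns by (i,j)) the 2×2 minor on rows k ∈ {1, 2}, columns (i,j) ∈ {(1,1), (1,2)} is det [[6, 18], [15, 9]] = -216 ≠ 0, so that unfolding has rank ≥ 2 and hence rank(T) ≥ 2 (CP rank is at least every unfolding rank, though it can be larger).
Upper bound: with S_k = T[:,:,k], the two rank-1 terms a₁b₁ᵀ, a₂b₂ᵀ are the rank-1 members of the pencil x·S₁ + y·S₂.
The 2×2 minor of x·S₁ + y·S₂ on rows {1,2}, columns {1,2} is −216·xy − 216·y² = (-216)·(y)(x + y), vanishing at (x:y) = (1:0) and (1:-1).
M₁ = S₁ = [[6, 18, -18], [-6, -18, 18]] = 6·[1, -1][1, 3, -3]ᵀ and M₂ = S₁ − S₂ = [[-9, 9, -6], [0, 0, 0]] = (-3)·[1, 0][3, -3, 2]ᵀ, so take a₁ = [1, -1], b₁ = [1, 3, -3], a₂ = [1, 0], b₂ = [3, -3, 2].
Each slice is an integer combination of E₁ = a₁b₁ᵀ and E₂ = a₂b₂ᵀ: S₁ = 6·E₁, S₂ = 6·E₁ + 3·E₂, S₃ = 3·E₁ − E₂; reading off coefficients, c₁ = [6, 6, 3] and c₂ = [0, 3, -1].
Hence T = [1, -1] ⊗ [1, 3, -3] ⊗ [6, 6, 3] + [1, 0] ⊗ [3, -3, 2] ⊗ [0, 3, -1], so rank(T) ≤ 2.
These bounds meet, so rank(T) = 2.

2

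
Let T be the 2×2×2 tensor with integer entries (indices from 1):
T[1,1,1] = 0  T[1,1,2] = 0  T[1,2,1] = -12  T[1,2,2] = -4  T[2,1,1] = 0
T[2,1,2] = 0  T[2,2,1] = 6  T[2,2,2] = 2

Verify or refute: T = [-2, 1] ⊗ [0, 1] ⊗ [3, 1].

Reconstruct entry (1,2,1) from the claimed factors: Σₗ aₗ[1]bₗ[2]cₗ[1] = (-2)·(1)·(3) = -6, but T[1,2,1] = -12. The claim is false.

No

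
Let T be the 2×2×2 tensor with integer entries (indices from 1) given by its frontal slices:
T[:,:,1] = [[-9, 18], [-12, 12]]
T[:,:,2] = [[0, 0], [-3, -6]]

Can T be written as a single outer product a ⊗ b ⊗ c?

The mode-2 unfolding of T (rows indexed by j, columns by (i,k) = (1,1), (1,2), (2,1), (2,2)) is [[-9, 0, -12, -3], [18, 0, 12, -6]].
There the 2×2 minor on rows j ∈ {1, 2}, columns (i,k) ∈ {(1,1), (2,1)} is det [[-9, -12], [18, 12]] = 108 ≠ 0, so this unfolding has rank ≥ 2; CP rank is at least every unfolding rank, so rank(T) ≥ 2.
In particular rank(T) ≥ 2 > 1, so T is not rank-1.

No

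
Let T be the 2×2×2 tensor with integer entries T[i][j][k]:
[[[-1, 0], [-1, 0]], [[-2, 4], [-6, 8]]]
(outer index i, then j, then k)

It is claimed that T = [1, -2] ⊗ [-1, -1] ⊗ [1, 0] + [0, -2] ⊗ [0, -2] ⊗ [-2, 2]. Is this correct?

No

Reconstruct entry (1,0,0) from the claimed factors: Σₗ aₗ[1]bₗ[0]cₗ[0] = (-2)·(-1)·(1) + (-2)·(0)·(-2) = 2, but T[1,0,0] = -2. The claim is false.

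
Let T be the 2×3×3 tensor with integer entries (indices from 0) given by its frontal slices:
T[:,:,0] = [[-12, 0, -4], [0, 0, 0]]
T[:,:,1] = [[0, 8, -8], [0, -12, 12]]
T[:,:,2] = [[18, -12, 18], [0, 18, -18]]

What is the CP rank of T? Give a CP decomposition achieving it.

rank(T) = 2

Lower bound: the mode-1 unfolding of T (rows indexed by i, columns by (j,k) = (0,0), (0,1), (0,2), (1,0), (1,1), (1,2), (2,0), (2,1), (2,2)) is [[-12, 0, 18, 0, 8, -12, -4, -8, 18], [0, 0, 0, 0, -12, 18, 0, 12, -18]].
There the 2×2 minor on rows i ∈ {0, 1}, columns (j,k) ∈ {(0,0), (1,1)} is det [[-12, 8], [0, -12]] = 144 ≠ 0, so this unfolding has rank ≥ 2; CP rank is at least every unfolding rank, so rank(T) ≥ 2. (This is only a lower bound: in general the CP rank may exceed every unfolding rank, so we still need to exhibit 2 rank-1 terms summing to T.)
Upper bound — finding two terms. Write S_k = T[:,:,k] for the frontal slices: S₀ = [[-12, 0, -4], [0, 0, 0]], S₁ = [[0, 8, -8], [0, -12, 12]], S₂ = [[18, -12, 18], [0, 18, -18]].
If T = a₁ ⊗ b₁ ⊗ c₁ + a₂ ⊗ b₂ ⊗ c₂ then each S_k = c₁[k]·a₁b₁ᵀ + c₂[k]·a₂b₂ᵀ. S₀ and S₁ are linearly independent, so a₁b₁ᵀ and a₂b₂ᵀ must span the same plane of matrices: they are the rank-1 matrices of the form x·S₀ + y·S₁.
The 2×2 minor of x·S₀ + y·S₁ on rows {0,1}, columns {0,1} is 144·xy = 144·(y)(x), vanishing at (x:y) = (1:0) and (0:1).
M₁ = S₀ = [[-12, 0, -4], [0, 0, 0]] = (-4)·[1, 0][3, 0, 1]ᵀ and M₂ = S₁ = [[0, 8, -8], [0, -12, 12]] = 4·[2, -3][0, 1, -1]ᵀ, so take a₁ = [1, 0], b₁ = [3, 0, 1], a₂ = [2, -3], b₂ = [0, 1, -1].
Each slice is an integer combination of E₁ = a₁b₁ᵀ and E₂ = a₂b₂ᵀ: S₀ = −4·E₁, S₁ = 4·E₂, S₂ = 6·E₁ − 6·E₂; reading off coefficients, c₁ = [-4, 0, 6] and c₂ = [0, 4, -6].
Hence T = [1, 0] ⊗ [3, 0, 1] ⊗ [-4, 0, 6] + [2, -3] ⊗ [0, 1, -1] ⊗ [0, 4, -6], so rank(T) ≤ 2.
These bounds meet, so rank(T) = 2.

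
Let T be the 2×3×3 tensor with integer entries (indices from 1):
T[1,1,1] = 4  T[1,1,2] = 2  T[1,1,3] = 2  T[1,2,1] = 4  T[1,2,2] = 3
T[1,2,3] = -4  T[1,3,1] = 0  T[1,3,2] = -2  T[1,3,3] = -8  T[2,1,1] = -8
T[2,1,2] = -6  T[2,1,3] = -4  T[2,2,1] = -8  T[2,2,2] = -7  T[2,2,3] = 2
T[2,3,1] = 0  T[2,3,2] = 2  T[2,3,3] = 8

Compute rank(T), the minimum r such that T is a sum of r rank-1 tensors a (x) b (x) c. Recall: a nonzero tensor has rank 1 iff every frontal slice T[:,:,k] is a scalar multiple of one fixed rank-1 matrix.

3

Lower bound: in the mode-3 unfolding of T (rows indexed by k, columns by (i,j)) the 3×3 minor on rows k ∈ {1, 2, 3}, columns (i,j) ∈ {(1,1), (1,2), (1,3)} is det [[4, 4, 0], [2, 3, -2], [2, -4, -8]] = -80 ≠ 0, so that unfolding has rank ≥ 3 and hence rank(T) ≥ 3 (CP rank is at least every unfolding rank, though it can be larger).
Upper bound: T is a sum of 3 rank-1 terms, T = [1, -2] (x) [1, 1, 0] (x) [4, 4, 2] + [1, -1] (x) [1, -1, -1] (x) [0, 0, 4] + [1, -1] (x) [2, 1, 2] (x) [0, -1, -2] (written with every a and b primitive with positive leading entry and the scale carried by c; CP decompositions are not unique, and this one is verified by expanding entrywise), so rank(T) ≤ 3.
These bounds meet, so rank(T) = 3.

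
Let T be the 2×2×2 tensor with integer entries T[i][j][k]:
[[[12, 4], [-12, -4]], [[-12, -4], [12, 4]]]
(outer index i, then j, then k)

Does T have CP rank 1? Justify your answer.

If T = a ⊗ b ⊗ c then every fibre of T is a multiple of the corresponding factor, so read the factors off the fibres through the nonzero entry T[0,0,0] = 12.
The mode-1 fibre T[:,0,0] = [12, -12] gives a = [1, -1] (primitive direction); the mode-2 fibre T[0,:,0] = [12, -12] gives b = [1, -1]; then c[k] = T[0,0,k] / (a[0]·b[0]) = [12, 4] / 1 = [12, 4].
Expanding [1, -1] ⊗ [1, -1] ⊗ [12, 4] reproduces all 8 entries of T, so T = [1, -1] ⊗ [1, -1] ⊗ [12, 4] and rank(T) ≤ 1.
Equivalently every frontal slice T[:,:,k] is c[k] times the rank-1 matrix [1, -1] ⊗ [1, -1]. So T has rank 1 (it is nonzero).

Yes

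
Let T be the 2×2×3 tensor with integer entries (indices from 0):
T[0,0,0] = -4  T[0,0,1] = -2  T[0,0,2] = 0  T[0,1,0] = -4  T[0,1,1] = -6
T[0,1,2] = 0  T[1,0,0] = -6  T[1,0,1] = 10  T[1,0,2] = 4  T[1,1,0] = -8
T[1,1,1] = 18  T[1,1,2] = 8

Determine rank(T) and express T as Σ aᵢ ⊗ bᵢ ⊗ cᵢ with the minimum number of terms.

rank(T) = 3

Lower bound: the mode-3 unfolding of T (rows indexed by k, columns by (i,j) = (0,0), (0,1), (1,0), (1,1)) is [[-4, -4, -6, -8], [-2, -6, 10, 18], [0, 0, 4, 8]].
There the 3×3 minor on rows k ∈ {0, 1, 2}, columns (i,j) ∈ {(0,0), (0,1), (1,0)} is det [[-4, -4, -6], [-2, -6, 10], [0, 0, 4]] = 64 ≠ 0, so this unfolding has rank ≥ 3; CP rank is at least every unfolding rank, so rank(T) ≥ 3. (This is only a lower bound: in general the CP rank may exceed every unfolding rank, so we still need to exhibit 3 rank-1 terms summing to T.)
Upper bound: T is a sum of 3 rank-1 terms, T = [0, 1] ⊗ [1, 2] ⊗ [-2, 4, 4] + [1, -1] ⊗ [1, 2] ⊗ [0, -4, 0] + [1, 1] ⊗ [1, 1] ⊗ [-4, 2, 0] (one valid choice — decompositions are not unique — normalised so each a, b is primitive with positive first nonzero entry; check it by expanding all entries), so rank(T) ≤ 3.
These bounds meet, so rank(T) = 3.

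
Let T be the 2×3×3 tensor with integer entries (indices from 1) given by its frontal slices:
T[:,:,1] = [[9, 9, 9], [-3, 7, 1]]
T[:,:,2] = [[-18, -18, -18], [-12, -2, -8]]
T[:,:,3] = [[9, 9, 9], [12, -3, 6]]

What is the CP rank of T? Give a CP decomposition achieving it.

Lower bound: the mode-2 unfolding of T (rows indexed by j, columns by (i,k) = (1,1), (1,2), (1,3), (2,1), (2,2), (2,3)) is [[9, -18, 9, -3, -12, 12], [9, -18, 9, 7, -2, -3], [9, -18, 9, 1, -8, 6]].
There the 2×2 minor on rows j ∈ {1, 2}, columns (i,k) ∈ {(1,1), (2,1)} is det [[9, -3], [9, 7]] = 90 ≠ 0, so this unfolding has rank ≥ 2; CP rank is at least every unfolding rank, so rank(T) ≥ 2. (Unfolding ranks only ever bound the CP rank from below — rank(T) can be strictly larger than all of them — so the matching upper bound has to come from an explicit 2-term decomposition.)
Upper bound — finding two terms. Write S_k = T[:,:,k] for the frontal slices: S₁ = [[9, 9, 9], [-3, 7, 1]], S₂ = [[-18, -18, -18], [-12, -2, -8]], S₃ = [[9, 9, 9], [12, -3, 6]].
If T = a₁ ⊗ b₁ ⊗ c₁ + a₂ ⊗ b₂ ⊗ c₂ then each S_k = c₁[k]·a₁b₁ᵀ + c₂[k]·a₂b₂ᵀ. S₁ and S₂ are linearly independent, so a₁b₁ᵀ and a₂b₂ᵀ must span the same plane of matrices: they are the rank-1 matrices of the form x·S₁ + y·S₂.
The 2×2 minor of x·S₁ + y·S₂ on rows {1,2}, columns {1,2} is 90·x² − 90·xy − 180·y² = 90·(x − 2·y)(x + y), vanishing at (x:y) = (2:1) and (1:-1).
M₁ = 2·S₁ + S₂ = [[0, 0, 0], [-18, 12, -6]] = (-6)·[0, 1][3, -2, 1]ᵀ and M₂ = S₁ − S₂ = [[27, 27, 27], [9, 9, 9]] = 9·[3, 1][1, 1, 1]ᵀ, so take a₁ = [0, 1], b₁ = [3, -2, 1], a₂ = [3, 1], b₂ = [1, 1, 1].
Each slice is an integer combination of E₁ = a₁b₁ᵀ and E₂ = a₂b₂ᵀ: S₁ = −2·E₁ + 3·E₂, S₂ = −2·E₁ − 6·E₂, S₃ = 3·E₁ + 3·E₂; reading off coefficients, c₁ = [-2, -2, 3] and c₂ = [3, -6, 3].
Hence T = [0, 1] ⊗ [3, -2, 1] ⊗ [-2, -2, 3] + [3, 1] ⊗ [1, 1, 1] ⊗ [3, -6, 3], so rank(T) ≤ 2.
These bounds meet, so rank(T) = 2.

rank(T) = 2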